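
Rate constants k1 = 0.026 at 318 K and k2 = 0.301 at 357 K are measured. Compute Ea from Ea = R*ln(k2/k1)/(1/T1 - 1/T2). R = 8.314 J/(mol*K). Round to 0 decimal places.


Ea = R * ln(k2/k1) / (1/T1 - 1/T2)
ln(k2/k1) = ln(0.301/0.026) = 2.4490137
1/T1 - 1/T2 = 1/318 - 1/357 = 0.00034353364
Ea = 8.314 * 2.4490137 / 0.00034353364
Ea = 59270 J/mol


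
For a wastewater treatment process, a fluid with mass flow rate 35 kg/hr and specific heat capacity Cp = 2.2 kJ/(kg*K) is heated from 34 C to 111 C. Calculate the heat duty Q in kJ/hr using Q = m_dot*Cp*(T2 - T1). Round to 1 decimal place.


Q = m_dot * Cp * (T2 - T1)
Q = 35 * 2.2 * (111 - 34)
Q = 35 * 2.2 * 77
Q = 5929.0 kJ/hr


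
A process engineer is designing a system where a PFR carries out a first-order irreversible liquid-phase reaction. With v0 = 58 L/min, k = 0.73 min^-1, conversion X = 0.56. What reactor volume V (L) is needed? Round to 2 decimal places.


V = (v0/k) * ln(1/(1-X))
V = (58/0.73) * ln(1/(1-0.56))
V = 79.452055 * ln(2.272727)
V = 79.452055 * 0.82098
V = 65.23 L


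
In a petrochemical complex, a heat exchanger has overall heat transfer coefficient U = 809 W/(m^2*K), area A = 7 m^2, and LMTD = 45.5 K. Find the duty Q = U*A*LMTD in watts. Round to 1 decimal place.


Q = U * A * LMTD
Q = 809 * 7 * 45.5
Q = 257666.5 W


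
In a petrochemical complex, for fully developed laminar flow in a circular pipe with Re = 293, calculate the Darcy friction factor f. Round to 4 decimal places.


f = 64 / Re
f = 64 / 293
f = 0.2184


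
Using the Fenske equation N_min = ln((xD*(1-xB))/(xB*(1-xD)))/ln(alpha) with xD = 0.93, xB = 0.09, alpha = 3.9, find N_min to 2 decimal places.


N_min = ln((xD*(1-xB))/(xB*(1-xD))) / ln(alpha)
Numerator inside ln: 0.8463 / 0.0063 = 134.333333
ln(134.333333) = 4.900324
ln(alpha) = ln(3.9) = 1.360977
N_min = 4.900324 / 1.360977 = 3.60


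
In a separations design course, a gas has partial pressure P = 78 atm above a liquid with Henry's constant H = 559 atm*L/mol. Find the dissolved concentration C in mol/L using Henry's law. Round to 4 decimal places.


C = P / H
C = 78 / 559
C = 0.1395 mol/L


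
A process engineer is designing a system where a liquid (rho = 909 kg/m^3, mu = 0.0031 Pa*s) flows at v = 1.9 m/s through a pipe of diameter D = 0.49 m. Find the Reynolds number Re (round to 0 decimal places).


Re = rho * v * D / mu
Re = 909 * 1.9 * 0.49 / 0.0031
Re = 846.279 / 0.0031
Re = 272993


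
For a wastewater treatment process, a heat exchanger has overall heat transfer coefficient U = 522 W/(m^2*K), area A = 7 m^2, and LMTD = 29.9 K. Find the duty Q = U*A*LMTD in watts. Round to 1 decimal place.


Q = U * A * LMTD
Q = 522 * 7 * 29.9
Q = 109254.6 W


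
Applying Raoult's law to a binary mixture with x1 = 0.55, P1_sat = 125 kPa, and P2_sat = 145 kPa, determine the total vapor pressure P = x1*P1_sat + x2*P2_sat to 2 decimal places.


P = x1*P1_sat + x2*P2_sat
x2 = 1 - x1 = 1 - 0.55 = 0.45
P = 0.55*125 + 0.45*145
P = 68.75 + 65.25
P = 134.00 kPa


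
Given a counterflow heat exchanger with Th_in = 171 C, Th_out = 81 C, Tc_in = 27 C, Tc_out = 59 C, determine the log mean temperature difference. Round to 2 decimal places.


dT1 = Th_in - Tc_out = 171 - 59 = 112
dT2 = Th_out - Tc_in = 81 - 27 = 54
LMTD = (dT1 - dT2) / ln(dT1/dT2)
LMTD = (112 - 54) / ln(112/54)
LMTD = 79.50 K


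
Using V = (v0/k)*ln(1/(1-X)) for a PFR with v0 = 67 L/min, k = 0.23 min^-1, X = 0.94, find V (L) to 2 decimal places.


V = (v0/k) * ln(1/(1-X))
V = (67/0.23) * ln(1/(1-0.94))
V = 291.304348 * ln(16.666667)
V = 291.304348 * 2.813411
V = 819.56 L


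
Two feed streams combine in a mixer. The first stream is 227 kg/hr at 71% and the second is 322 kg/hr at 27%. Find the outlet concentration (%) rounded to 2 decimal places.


Mass balance on solute: F1*x1 + F2*x2 = F3*x3
F3 = F1 + F2 = 227 + 322 = 549 kg/hr
x3 = (F1*x1 + F2*x2)/F3
x3 = (227*0.71 + 322*0.27) / 549
x3 = 45.19%


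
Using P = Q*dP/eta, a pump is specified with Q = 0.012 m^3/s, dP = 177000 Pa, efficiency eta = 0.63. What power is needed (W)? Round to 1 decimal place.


P = Q * dP / eta
P = 0.012 * 177000 / 0.63
P = 2124.0 / 0.63
P = 3371.4 W


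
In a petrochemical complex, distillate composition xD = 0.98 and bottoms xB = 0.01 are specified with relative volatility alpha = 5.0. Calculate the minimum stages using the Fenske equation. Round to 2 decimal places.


N_min = ln((xD*(1-xB))/(xB*(1-xD))) / ln(alpha)
Numerator inside ln: 0.9702 / 0.0002 = 4851.0
ln(4851.0) = 8.48694
ln(alpha) = ln(5.0) = 1.609438
N_min = 8.48694 / 1.609438 = 5.27


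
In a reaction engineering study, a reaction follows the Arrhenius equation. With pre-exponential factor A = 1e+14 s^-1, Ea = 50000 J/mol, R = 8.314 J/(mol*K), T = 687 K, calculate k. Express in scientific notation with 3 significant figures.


k = A * exp(-Ea/(R*T))
k = 1e+14 * exp(-50000 / (8.314 * 687))
k = 1e+14 * exp(-8.753934)
k = 1.58e+10


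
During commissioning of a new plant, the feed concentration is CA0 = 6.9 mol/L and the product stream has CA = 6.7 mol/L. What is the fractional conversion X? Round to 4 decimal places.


X = (CA0 - CA) / CA0
X = (6.9 - 6.7) / 6.9
X = 0.2 / 6.9
X = 0.0290


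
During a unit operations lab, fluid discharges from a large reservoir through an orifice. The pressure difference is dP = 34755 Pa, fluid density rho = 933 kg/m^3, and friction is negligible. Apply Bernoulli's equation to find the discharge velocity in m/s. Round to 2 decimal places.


v = sqrt(2*dP/rho)
v = sqrt(2*34755/933)
v = sqrt(74.501608)
v = 8.63 m/s


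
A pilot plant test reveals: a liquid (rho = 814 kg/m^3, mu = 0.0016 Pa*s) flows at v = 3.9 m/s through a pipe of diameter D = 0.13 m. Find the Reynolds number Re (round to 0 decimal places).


Re = rho * v * D / mu
Re = 814 * 3.9 * 0.13 / 0.0016
Re = 412.698 / 0.0016
Re = 257936


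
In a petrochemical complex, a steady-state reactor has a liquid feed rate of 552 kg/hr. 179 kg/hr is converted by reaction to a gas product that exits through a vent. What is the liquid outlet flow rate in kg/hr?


Steady-state mass balance on the main outlet: F_out = F_in - F_removed
F_out = 552 - 179
F_out = 373 kg/hr


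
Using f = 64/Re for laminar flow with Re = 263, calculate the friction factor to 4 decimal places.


f = 64 / Re
f = 64 / 263
f = 0.2433


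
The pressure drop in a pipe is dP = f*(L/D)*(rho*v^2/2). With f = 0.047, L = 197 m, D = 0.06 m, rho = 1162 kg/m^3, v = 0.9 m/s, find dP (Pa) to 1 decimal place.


dP = f * (L/D) * (rho*v^2/2)
dP = 0.047 * (197/0.06) * (1162*0.9^2/2)
L/D = 3283.33333333
rho*v^2/2 = 1162*0.81/2 = 470.61
dP = 0.047 * 3283.33333333 * 470.61
dP = 72623.0 Pa


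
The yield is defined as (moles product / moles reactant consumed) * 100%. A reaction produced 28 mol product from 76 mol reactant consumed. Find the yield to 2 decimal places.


Yield = (moles product / moles consumed) * 100%
Yield = (28 / 76) * 100
Yield = 0.3684 * 100
Yield = 36.84%


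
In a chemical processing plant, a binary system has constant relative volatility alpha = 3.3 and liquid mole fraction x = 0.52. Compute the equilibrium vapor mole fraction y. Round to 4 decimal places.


y = alpha*x / (1 + (alpha-1)*x)
y = 3.3*0.52 / (1 + (3.3-1)*0.52)
y = 1.716 / (1 + 1.196)
y = 1.716 / 2.196
y = 0.7814


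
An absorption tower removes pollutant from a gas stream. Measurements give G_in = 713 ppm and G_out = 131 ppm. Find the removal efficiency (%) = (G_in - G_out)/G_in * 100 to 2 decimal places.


Efficiency = (G_in - G_out) / G_in * 100%
Efficiency = (713 - 131) / 713 * 100
Efficiency = 582 / 713 * 100
Efficiency = 81.63%


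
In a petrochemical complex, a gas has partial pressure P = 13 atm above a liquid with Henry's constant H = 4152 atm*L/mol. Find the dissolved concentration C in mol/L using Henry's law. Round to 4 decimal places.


C = P / H
C = 13 / 4152
C = 0.0031 mol/L


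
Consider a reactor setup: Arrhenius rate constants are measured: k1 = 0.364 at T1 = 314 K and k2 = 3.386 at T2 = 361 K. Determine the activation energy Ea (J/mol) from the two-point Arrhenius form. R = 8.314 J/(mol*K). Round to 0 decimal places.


Ea = R * ln(k2/k1) / (1/T1 - 1/T2)
ln(k2/k1) = ln(3.386/0.364) = 2.2302507
1/T1 - 1/T2 = 1/314 - 1/361 = 0.000414630273
Ea = 8.314 * 2.2302507 / 0.000414630273
Ea = 44720 J/mol


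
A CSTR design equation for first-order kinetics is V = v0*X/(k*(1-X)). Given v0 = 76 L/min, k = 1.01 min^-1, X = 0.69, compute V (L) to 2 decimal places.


V = v0 * X / (k * (1 - X))
V = 76 * 0.69 / (1.01 * (1 - 0.69))
V = 52.44 / (1.01 * 0.31)
V = 52.44 / 0.3131
V = 167.49 L


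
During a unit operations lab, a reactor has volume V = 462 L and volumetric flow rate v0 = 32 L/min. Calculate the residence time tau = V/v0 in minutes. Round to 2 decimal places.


tau = V / v0
tau = 462 / 32
tau = 14.44 min


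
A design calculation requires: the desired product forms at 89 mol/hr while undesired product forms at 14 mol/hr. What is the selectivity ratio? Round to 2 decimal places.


S = desired product rate / undesired product rate
S = 89 / 14
S = 6.36


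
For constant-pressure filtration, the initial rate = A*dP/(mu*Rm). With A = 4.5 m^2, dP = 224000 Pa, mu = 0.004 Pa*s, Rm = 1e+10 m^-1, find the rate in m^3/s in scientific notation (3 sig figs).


rate = A * dP / (mu * Rm)
rate = 4.5 * 224000 / (0.004 * 1e+10)
rate = 1008000.0 / 4.000e+07
rate = 2.52e-02 m^3/s


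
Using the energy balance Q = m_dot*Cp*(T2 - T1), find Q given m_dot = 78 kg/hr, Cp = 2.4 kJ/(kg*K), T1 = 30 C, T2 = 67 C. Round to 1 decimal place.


Q = m_dot * Cp * (T2 - T1)
Q = 78 * 2.4 * (67 - 30)
Q = 78 * 2.4 * 37
Q = 6926.4 kJ/hr


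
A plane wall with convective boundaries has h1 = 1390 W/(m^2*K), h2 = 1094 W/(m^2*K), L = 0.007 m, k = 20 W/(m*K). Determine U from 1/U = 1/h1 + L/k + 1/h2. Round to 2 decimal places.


1/U = 1/h1 + L/k + 1/h2
1/U = 1/1390 + 0.007/20 + 1/1094
1/U = 0.0007194245 + 0.00035 + 0.0009140768
1/U = 0.0019835013
U = 504.16 W/(m^2*K)


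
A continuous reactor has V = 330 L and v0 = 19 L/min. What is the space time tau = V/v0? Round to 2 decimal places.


tau = V / v0
tau = 330 / 19
tau = 17.37 min


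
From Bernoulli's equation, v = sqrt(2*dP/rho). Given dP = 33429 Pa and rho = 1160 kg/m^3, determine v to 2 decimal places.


v = sqrt(2*dP/rho)
v = sqrt(2*33429/1160)
v = sqrt(57.636207)
v = 7.59 m/s


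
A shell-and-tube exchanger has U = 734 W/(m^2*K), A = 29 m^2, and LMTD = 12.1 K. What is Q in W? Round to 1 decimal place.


Q = U * A * LMTD
Q = 734 * 29 * 12.1
Q = 257560.6 W


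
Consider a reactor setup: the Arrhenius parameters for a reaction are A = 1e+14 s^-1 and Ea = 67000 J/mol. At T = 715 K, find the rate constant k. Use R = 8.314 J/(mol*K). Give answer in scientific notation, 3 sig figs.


k = A * exp(-Ea/(R*T))
k = 1e+14 * exp(-67000 / (8.314 * 715))
k = 1e+14 * exp(-11.270904)
k = 1.27e+09


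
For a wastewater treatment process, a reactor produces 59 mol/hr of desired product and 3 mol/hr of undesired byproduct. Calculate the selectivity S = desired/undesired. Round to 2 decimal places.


S = desired product rate / undesired product rate
S = 59 / 3
S = 19.67


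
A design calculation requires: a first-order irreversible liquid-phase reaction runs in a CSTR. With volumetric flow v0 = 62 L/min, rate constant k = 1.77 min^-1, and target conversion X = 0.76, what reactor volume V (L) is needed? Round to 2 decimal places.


V = v0 * X / (k * (1 - X))
V = 62 * 0.76 / (1.77 * (1 - 0.76))
V = 47.12 / (1.77 * 0.24)
V = 47.12 / 0.4248
V = 110.92 L


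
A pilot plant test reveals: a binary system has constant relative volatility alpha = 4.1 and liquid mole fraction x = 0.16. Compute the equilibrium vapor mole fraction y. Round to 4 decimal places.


y = alpha*x / (1 + (alpha-1)*x)
y = 4.1*0.16 / (1 + (4.1-1)*0.16)
y = 0.656 / (1 + 0.496)
y = 0.656 / 1.496
y = 0.4385


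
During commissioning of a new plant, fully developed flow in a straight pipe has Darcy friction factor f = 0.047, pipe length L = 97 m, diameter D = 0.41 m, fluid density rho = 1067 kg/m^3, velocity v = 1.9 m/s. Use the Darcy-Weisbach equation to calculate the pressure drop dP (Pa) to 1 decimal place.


dP = f * (L/D) * (rho*v^2/2)
dP = 0.047 * (97/0.41) * (1067*1.9^2/2)
L/D = 236.58536585
rho*v^2/2 = 1067*3.61/2 = 1925.935
dP = 0.047 * 236.58536585 * 1925.935
dP = 21415.5 Pa


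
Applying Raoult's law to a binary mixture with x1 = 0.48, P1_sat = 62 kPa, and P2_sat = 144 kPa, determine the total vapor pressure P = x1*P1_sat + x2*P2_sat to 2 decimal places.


P = x1*P1_sat + x2*P2_sat
x2 = 1 - x1 = 1 - 0.48 = 0.52
P = 0.48*62 + 0.52*144
P = 29.76 + 74.88
P = 104.64 kPa


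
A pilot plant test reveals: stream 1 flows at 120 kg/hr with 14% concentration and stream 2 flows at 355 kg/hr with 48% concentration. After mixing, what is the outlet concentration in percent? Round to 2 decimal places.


Mass balance on solute: F1*x1 + F2*x2 = F3*x3
F3 = F1 + F2 = 120 + 355 = 475 kg/hr
x3 = (F1*x1 + F2*x2)/F3
x3 = (120*0.14 + 355*0.48) / 475
x3 = 39.41%


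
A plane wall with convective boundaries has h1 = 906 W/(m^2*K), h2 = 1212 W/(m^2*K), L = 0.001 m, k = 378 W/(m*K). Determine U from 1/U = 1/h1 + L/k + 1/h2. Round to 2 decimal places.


1/U = 1/h1 + L/k + 1/h2
1/U = 1/906 + 0.001/378 + 1/1212
1/U = 0.0011037528 + 2.6455e-06 + 0.0008250825
1/U = 0.0019314808
U = 517.74 W/(m^2*K)


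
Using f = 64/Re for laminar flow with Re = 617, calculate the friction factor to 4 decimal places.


f = 64 / Re
f = 64 / 617
f = 0.1037


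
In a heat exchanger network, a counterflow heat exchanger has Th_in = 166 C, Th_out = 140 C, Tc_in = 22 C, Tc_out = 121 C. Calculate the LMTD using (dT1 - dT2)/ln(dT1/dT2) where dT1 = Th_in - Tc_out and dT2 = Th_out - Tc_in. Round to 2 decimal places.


dT1 = Th_in - Tc_out = 166 - 121 = 45
dT2 = Th_out - Tc_in = 140 - 22 = 118
LMTD = (dT1 - dT2) / ln(dT1/dT2)
LMTD = (45 - 118) / ln(45/118)
LMTD = 75.72 K


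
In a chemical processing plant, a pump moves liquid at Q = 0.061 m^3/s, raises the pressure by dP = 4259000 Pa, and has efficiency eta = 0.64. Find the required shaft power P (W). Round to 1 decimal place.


P = Q * dP / eta
P = 0.061 * 4259000 / 0.64
P = 259799.0 / 0.64
P = 405935.9 W


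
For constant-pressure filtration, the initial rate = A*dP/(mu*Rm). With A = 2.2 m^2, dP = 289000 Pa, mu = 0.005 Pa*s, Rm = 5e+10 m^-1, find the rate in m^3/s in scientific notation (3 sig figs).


rate = A * dP / (mu * Rm)
rate = 2.2 * 289000 / (0.005 * 5e+10)
rate = 635800.0 / 2.500e+08
rate = 2.54e-03 m^3/s


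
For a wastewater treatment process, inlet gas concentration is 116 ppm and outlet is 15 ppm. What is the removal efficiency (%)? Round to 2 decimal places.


Efficiency = (G_in - G_out) / G_in * 100%
Efficiency = (116 - 15) / 116 * 100
Efficiency = 101 / 116 * 100
Efficiency = 87.07%


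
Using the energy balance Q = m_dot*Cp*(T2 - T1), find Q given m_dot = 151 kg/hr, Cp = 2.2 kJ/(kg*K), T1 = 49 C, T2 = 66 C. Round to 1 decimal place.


Q = m_dot * Cp * (T2 - T1)
Q = 151 * 2.2 * (66 - 49)
Q = 151 * 2.2 * 17
Q = 5647.4 kJ/hr


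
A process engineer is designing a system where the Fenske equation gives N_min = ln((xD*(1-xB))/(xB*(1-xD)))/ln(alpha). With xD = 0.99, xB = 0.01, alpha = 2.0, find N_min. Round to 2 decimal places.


N_min = ln((xD*(1-xB))/(xB*(1-xD))) / ln(alpha)
Numerator inside ln: 0.9801 / 0.0001 = 9801.0
ln(9801.0) = 9.19024
ln(alpha) = ln(2.0) = 0.693147
N_min = 9.19024 / 0.693147 = 13.26


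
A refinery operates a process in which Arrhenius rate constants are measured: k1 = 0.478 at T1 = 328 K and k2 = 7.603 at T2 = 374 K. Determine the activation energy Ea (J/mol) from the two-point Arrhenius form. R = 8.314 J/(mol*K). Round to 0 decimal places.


Ea = R * ln(k2/k1) / (1/T1 - 1/T2)
ln(k2/k1) = ln(7.603/0.478) = 2.7666875
1/T1 - 1/T2 = 1/328 - 1/374 = 0.000374983696
Ea = 8.314 * 2.7666875 / 0.000374983696
Ea = 61342 J/mol


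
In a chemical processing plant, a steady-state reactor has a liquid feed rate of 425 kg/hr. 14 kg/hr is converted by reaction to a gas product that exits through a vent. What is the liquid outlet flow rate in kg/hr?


Steady-state mass balance on the main outlet: F_out = F_in - F_removed
F_out = 425 - 14
F_out = 411 kg/hr


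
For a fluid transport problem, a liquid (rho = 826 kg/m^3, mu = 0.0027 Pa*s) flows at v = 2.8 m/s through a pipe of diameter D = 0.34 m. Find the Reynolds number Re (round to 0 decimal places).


Re = rho * v * D / mu
Re = 826 * 2.8 * 0.34 / 0.0027
Re = 786.352 / 0.0027
Re = 291241


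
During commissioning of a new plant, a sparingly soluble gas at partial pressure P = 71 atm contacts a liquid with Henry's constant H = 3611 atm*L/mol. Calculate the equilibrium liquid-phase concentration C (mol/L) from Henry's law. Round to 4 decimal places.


C = P / H
C = 71 / 3611
C = 0.0197 mol/L


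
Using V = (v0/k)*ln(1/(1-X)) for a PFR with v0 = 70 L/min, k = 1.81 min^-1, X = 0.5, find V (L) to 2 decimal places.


V = (v0/k) * ln(1/(1-X))
V = (70/1.81) * ln(1/(1-0.5))
V = 38.674033 * ln(2.0)
V = 38.674033 * 0.693147
V = 26.81 L


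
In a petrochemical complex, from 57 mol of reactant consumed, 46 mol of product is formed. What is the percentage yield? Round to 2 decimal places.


Yield = (moles product / moles consumed) * 100%
Yield = (46 / 57) * 100
Yield = 0.807 * 100
Yield = 80.70%


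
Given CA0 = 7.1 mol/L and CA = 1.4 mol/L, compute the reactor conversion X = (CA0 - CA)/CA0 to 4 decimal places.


X = (CA0 - CA) / CA0
X = (7.1 - 1.4) / 7.1
X = 5.7 / 7.1
X = 0.8028


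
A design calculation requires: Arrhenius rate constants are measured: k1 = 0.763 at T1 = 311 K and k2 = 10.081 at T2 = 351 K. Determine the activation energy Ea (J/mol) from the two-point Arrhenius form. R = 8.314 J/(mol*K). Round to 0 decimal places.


Ea = R * ln(k2/k1) / (1/T1 - 1/T2)
ln(k2/k1) = ln(10.081/0.763) = 2.5811497
1/T1 - 1/T2 = 1/311 - 1/351 = 0.000366431235
Ea = 8.314 * 2.5811497 / 0.000366431235
Ea = 58564 J/mol


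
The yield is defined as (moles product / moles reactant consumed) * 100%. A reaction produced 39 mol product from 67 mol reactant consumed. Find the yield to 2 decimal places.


Yield = (moles product / moles consumed) * 100%
Yield = (39 / 67) * 100
Yield = 0.5821 * 100
Yield = 58.21%


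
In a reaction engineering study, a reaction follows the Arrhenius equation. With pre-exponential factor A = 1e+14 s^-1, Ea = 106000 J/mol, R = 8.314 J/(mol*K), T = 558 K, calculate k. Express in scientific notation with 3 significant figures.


k = A * exp(-Ea/(R*T))
k = 1e+14 * exp(-106000 / (8.314 * 558))
k = 1e+14 * exp(-22.848708)
k = 1.19e+04


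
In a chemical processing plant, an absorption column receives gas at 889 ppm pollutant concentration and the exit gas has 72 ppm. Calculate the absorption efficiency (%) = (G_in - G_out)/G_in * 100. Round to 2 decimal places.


Efficiency = (G_in - G_out) / G_in * 100%
Efficiency = (889 - 72) / 889 * 100
Efficiency = 817 / 889 * 100
Efficiency = 91.90%


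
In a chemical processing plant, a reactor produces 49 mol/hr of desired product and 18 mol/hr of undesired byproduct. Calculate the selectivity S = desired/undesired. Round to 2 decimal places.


S = desired product rate / undesired product rate
S = 49 / 18
S = 2.72


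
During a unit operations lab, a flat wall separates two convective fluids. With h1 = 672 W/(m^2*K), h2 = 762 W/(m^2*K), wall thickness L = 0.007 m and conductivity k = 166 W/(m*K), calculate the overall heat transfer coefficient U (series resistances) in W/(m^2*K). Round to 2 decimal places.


1/U = 1/h1 + L/k + 1/h2
1/U = 1/672 + 0.007/166 + 1/762
1/U = 0.0014880952 + 4.21687e-05 + 0.001312336
1/U = 0.0028425999
U = 351.79 W/(m^2*K)


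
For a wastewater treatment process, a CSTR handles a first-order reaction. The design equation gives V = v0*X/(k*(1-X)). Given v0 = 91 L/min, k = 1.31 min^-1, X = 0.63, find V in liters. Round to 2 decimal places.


V = v0 * X / (k * (1 - X))
V = 91 * 0.63 / (1.31 * (1 - 0.63))
V = 57.33 / (1.31 * 0.37)
V = 57.33 / 0.4847
V = 118.28 L


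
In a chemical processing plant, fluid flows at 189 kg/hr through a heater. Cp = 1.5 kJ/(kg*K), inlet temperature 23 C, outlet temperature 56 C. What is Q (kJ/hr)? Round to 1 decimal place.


Q = m_dot * Cp * (T2 - T1)
Q = 189 * 1.5 * (56 - 23)
Q = 189 * 1.5 * 33
Q = 9355.5 kJ/hr


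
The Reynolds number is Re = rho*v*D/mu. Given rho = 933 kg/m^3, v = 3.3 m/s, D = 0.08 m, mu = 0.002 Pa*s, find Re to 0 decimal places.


Re = rho * v * D / mu
Re = 933 * 3.3 * 0.08 / 0.002
Re = 246.312 / 0.002
Re = 123156


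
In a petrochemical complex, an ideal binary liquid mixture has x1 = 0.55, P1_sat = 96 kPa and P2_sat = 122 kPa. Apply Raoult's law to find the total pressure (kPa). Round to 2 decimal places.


P = x1*P1_sat + x2*P2_sat
x2 = 1 - x1 = 1 - 0.55 = 0.45
P = 0.55*96 + 0.45*122
P = 52.8 + 54.9
P = 107.70 kPa


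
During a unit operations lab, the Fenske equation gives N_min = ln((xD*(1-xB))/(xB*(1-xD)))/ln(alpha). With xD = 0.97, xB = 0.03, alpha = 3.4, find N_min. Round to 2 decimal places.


N_min = ln((xD*(1-xB))/(xB*(1-xD))) / ln(alpha)
Numerator inside ln: 0.9409 / 0.0009 = 1045.444444
ln(1045.444444) = 6.952197
ln(alpha) = ln(3.4) = 1.223775
N_min = 6.952197 / 1.223775 = 5.68


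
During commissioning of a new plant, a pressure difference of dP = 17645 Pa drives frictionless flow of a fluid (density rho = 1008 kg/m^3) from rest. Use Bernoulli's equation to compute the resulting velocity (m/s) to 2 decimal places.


v = sqrt(2*dP/rho)
v = sqrt(2*17645/1008)
v = sqrt(35.009921)
v = 5.92 m/s


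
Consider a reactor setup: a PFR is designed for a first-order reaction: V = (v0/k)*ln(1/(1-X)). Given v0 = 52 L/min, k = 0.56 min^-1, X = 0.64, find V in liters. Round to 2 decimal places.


V = (v0/k) * ln(1/(1-X))
V = (52/0.56) * ln(1/(1-0.64))
V = 92.857143 * ln(2.777778)
V = 92.857143 * 1.021651
V = 94.87 L


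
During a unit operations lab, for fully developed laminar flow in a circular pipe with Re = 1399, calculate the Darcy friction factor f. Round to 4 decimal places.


f = 64 / Re
f = 64 / 1399
f = 0.0457


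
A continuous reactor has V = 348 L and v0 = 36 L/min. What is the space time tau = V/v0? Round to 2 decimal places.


tau = V / v0
tau = 348 / 36
tau = 9.67 min


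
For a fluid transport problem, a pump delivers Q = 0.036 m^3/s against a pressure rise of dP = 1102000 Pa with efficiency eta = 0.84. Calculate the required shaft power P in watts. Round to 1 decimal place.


P = Q * dP / eta
P = 0.036 * 1102000 / 0.84
P = 39672.0 / 0.84
P = 47228.6 W


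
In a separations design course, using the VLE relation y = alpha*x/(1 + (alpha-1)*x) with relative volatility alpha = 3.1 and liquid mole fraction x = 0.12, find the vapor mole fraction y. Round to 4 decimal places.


y = alpha*x / (1 + (alpha-1)*x)
y = 3.1*0.12 / (1 + (3.1-1)*0.12)
y = 0.372 / (1 + 0.252)
y = 0.372 / 1.252
y = 0.2971


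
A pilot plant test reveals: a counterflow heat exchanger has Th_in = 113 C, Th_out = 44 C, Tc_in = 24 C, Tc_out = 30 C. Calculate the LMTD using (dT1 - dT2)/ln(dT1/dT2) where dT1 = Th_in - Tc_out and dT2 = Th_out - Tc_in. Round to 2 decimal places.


dT1 = Th_in - Tc_out = 113 - 30 = 83
dT2 = Th_out - Tc_in = 44 - 24 = 20
LMTD = (dT1 - dT2) / ln(dT1/dT2)
LMTD = (83 - 20) / ln(83/20)
LMTD = 44.27 K


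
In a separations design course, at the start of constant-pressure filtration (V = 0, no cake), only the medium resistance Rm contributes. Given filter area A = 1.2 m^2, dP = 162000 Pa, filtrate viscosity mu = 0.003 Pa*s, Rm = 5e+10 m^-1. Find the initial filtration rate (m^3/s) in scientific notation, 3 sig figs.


rate = A * dP / (mu * Rm)
rate = 1.2 * 162000 / (0.003 * 5e+10)
rate = 194400.0 / 1.500e+08
rate = 1.30e-03 m^3/s


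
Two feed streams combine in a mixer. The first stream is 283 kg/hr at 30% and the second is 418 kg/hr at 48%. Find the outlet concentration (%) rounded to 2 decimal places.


Mass balance on solute: F1*x1 + F2*x2 = F3*x3
F3 = F1 + F2 = 283 + 418 = 701 kg/hr
x3 = (F1*x1 + F2*x2)/F3
x3 = (283*0.3 + 418*0.48) / 701
x3 = 40.73%


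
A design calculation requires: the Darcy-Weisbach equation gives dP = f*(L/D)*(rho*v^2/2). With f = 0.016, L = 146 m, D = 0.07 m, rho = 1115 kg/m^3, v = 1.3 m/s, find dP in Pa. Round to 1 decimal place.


dP = f * (L/D) * (rho*v^2/2)
dP = 0.016 * (146/0.07) * (1115*1.3^2/2)
L/D = 2085.71428571
rho*v^2/2 = 1115*1.69/2 = 942.175
dP = 0.016 * 2085.71428571 * 942.175
dP = 31441.7 Pa


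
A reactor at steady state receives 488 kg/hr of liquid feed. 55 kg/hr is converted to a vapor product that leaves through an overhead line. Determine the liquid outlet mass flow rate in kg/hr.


Steady-state mass balance on the main outlet: F_out = F_in - F_removed
F_out = 488 - 55
F_out = 433 kg/hr


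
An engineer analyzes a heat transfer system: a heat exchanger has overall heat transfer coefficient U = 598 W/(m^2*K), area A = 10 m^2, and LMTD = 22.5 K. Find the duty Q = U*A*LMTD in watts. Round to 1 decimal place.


Q = U * A * LMTD
Q = 598 * 10 * 22.5
Q = 134550.0 W


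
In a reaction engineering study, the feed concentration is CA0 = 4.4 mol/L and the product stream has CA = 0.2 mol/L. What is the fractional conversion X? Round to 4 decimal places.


X = (CA0 - CA) / CA0
X = (4.4 - 0.2) / 4.4
X = 4.2 / 4.4
X = 0.9545


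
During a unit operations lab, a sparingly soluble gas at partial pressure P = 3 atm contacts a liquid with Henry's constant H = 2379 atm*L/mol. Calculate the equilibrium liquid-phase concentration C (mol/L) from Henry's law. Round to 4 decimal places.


C = P / H
C = 3 / 2379
C = 0.0013 mol/L


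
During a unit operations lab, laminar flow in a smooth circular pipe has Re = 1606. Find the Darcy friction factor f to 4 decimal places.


f = 64 / Re
f = 64 / 1606
f = 0.0399


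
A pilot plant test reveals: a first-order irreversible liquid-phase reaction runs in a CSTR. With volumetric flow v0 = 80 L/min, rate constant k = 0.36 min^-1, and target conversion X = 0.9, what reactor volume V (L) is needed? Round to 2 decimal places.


V = v0 * X / (k * (1 - X))
V = 80 * 0.9 / (0.36 * (1 - 0.9))
V = 72.0 / (0.36 * 0.1)
V = 72.0 / 0.036
V = 2000.00 L


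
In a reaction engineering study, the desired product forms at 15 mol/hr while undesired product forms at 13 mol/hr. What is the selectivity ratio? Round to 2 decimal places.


S = desired product rate / undesired product rate
S = 15 / 13
S = 1.15


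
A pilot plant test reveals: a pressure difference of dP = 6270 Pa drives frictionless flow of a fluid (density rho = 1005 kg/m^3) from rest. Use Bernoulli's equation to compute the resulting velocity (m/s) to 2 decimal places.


v = sqrt(2*dP/rho)
v = sqrt(2*6270/1005)
v = sqrt(12.477612)
v = 3.53 m/s


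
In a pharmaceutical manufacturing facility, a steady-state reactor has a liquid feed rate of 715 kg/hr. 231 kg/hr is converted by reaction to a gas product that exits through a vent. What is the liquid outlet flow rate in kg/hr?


Steady-state mass balance on the main outlet: F_out = F_in - F_removed
F_out = 715 - 231
F_out = 484 kg/hr


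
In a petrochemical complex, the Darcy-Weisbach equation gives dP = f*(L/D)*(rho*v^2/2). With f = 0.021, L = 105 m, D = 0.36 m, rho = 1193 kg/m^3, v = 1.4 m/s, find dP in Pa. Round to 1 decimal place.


dP = f * (L/D) * (rho*v^2/2)
dP = 0.021 * (105/0.36) * (1193*1.4^2/2)
L/D = 291.66666667
rho*v^2/2 = 1193*1.96/2 = 1169.14
dP = 0.021 * 291.66666667 * 1169.14
dP = 7161.0 Pa


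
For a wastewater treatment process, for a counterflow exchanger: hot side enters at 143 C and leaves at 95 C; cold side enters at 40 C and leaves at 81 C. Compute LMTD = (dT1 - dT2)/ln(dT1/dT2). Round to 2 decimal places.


dT1 = Th_in - Tc_out = 143 - 81 = 62
dT2 = Th_out - Tc_in = 95 - 40 = 55
LMTD = (dT1 - dT2) / ln(dT1/dT2)
LMTD = (62 - 55) / ln(62/55)
LMTD = 58.43 K


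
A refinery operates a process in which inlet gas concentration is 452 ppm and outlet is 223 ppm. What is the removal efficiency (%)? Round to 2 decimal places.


Efficiency = (G_in - G_out) / G_in * 100%
Efficiency = (452 - 223) / 452 * 100
Efficiency = 229 / 452 * 100
Efficiency = 50.66%


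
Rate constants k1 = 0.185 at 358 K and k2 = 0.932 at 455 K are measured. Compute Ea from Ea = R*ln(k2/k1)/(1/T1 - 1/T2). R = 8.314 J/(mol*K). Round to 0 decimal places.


Ea = R * ln(k2/k1) / (1/T1 - 1/T2)
ln(k2/k1) = ln(0.932/0.185) = 1.616977
1/T1 - 1/T2 = 1/358 - 1/455 = 0.000595493892
Ea = 8.314 * 1.616977 / 0.000595493892
Ea = 22575 J/mol


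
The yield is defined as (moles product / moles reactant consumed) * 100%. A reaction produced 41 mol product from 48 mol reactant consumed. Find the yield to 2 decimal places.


Yield = (moles product / moles consumed) * 100%
Yield = (41 / 48) * 100
Yield = 0.8542 * 100
Yield = 85.42%


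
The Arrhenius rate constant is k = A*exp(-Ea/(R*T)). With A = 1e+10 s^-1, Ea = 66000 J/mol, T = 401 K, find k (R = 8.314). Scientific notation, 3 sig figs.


k = A * exp(-Ea/(R*T))
k = 1e+10 * exp(-66000 / (8.314 * 401))
k = 1e+10 * exp(-19.796551)
k = 2.53e+01


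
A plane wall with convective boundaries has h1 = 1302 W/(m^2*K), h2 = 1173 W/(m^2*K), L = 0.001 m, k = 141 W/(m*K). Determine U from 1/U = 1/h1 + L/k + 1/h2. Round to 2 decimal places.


1/U = 1/h1 + L/k + 1/h2
1/U = 1/1302 + 0.001/141 + 1/1173
1/U = 0.0007680492 + 7.0922e-06 + 0.0008525149
1/U = 0.0016276563
U = 614.38 W/(m^2*K)


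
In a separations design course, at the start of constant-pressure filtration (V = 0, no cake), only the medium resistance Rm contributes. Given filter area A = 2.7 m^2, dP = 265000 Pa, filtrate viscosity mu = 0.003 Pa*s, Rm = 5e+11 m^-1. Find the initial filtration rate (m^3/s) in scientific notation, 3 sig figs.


rate = A * dP / (mu * Rm)
rate = 2.7 * 265000 / (0.003 * 5e+11)
rate = 715500.0 / 1.500e+09
rate = 4.77e-04 m^3/s


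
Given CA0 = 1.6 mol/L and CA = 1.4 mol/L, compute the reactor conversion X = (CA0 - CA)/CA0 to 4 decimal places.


X = (CA0 - CA) / CA0
X = (1.6 - 1.4) / 1.6
X = 0.2 / 1.6
X = 0.1250


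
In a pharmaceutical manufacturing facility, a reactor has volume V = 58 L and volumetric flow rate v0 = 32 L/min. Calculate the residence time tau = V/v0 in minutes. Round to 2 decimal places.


tau = V / v0
tau = 58 / 32
tau = 1.81 min


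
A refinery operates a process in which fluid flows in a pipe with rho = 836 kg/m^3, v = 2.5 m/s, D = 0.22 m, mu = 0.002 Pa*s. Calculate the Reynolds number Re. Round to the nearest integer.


Re = rho * v * D / mu
Re = 836 * 2.5 * 0.22 / 0.002
Re = 459.8 / 0.002
Re = 229900


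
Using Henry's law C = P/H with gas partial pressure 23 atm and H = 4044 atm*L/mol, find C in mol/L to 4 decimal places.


C = P / H
C = 23 / 4044
C = 0.0057 mol/L


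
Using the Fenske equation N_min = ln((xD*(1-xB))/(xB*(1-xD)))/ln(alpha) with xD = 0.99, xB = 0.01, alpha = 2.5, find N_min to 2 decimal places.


N_min = ln((xD*(1-xB))/(xB*(1-xD))) / ln(alpha)
Numerator inside ln: 0.9801 / 0.0001 = 9801.0
ln(9801.0) = 9.19024
ln(alpha) = ln(2.5) = 0.916291
N_min = 9.19024 / 0.916291 = 10.03


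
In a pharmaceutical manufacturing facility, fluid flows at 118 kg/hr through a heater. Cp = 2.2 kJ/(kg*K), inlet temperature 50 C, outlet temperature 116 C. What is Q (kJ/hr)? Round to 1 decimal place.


Q = m_dot * Cp * (T2 - T1)
Q = 118 * 2.2 * (116 - 50)
Q = 118 * 2.2 * 66
Q = 17133.6 kJ/hr


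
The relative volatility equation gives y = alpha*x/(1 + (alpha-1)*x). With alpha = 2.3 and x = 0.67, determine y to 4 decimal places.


y = alpha*x / (1 + (alpha-1)*x)
y = 2.3*0.67 / (1 + (2.3-1)*0.67)
y = 1.541 / (1 + 0.871)
y = 1.541 / 1.871
y = 0.8236


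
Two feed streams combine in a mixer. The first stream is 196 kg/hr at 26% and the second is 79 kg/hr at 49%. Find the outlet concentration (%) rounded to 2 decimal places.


Mass balance on solute: F1*x1 + F2*x2 = F3*x3
F3 = F1 + F2 = 196 + 79 = 275 kg/hr
x3 = (F1*x1 + F2*x2)/F3
x3 = (196*0.26 + 79*0.49) / 275
x3 = 32.61%


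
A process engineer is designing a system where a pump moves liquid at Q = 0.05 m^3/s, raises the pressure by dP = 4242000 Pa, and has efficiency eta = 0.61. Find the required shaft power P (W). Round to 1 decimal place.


P = Q * dP / eta
P = 0.05 * 4242000 / 0.61
P = 212100.0 / 0.61
P = 347704.9 W


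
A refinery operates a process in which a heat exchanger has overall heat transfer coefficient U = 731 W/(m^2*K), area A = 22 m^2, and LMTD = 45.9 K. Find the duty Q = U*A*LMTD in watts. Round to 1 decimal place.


Q = U * A * LMTD
Q = 731 * 22 * 45.9
Q = 738163.8 W


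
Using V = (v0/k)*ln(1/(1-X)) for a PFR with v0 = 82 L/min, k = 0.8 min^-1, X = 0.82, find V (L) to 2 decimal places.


V = (v0/k) * ln(1/(1-X))
V = (82/0.8) * ln(1/(1-0.82))
V = 102.5 * ln(5.555556)
V = 102.5 * 1.714799
V = 175.77 L


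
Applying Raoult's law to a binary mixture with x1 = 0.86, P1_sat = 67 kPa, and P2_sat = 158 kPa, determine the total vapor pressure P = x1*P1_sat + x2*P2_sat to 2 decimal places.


P = x1*P1_sat + x2*P2_sat
x2 = 1 - x1 = 1 - 0.86 = 0.14
P = 0.86*67 + 0.14*158
P = 57.62 + 22.12
P = 79.74 kPa


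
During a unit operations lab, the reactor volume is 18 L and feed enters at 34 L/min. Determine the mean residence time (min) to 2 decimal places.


tau = V / v0
tau = 18 / 34
tau = 0.53 min


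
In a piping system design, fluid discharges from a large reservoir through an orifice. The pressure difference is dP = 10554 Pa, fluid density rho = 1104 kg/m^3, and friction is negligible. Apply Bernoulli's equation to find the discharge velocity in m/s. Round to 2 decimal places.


v = sqrt(2*dP/rho)
v = sqrt(2*10554/1104)
v = sqrt(19.119565)
v = 4.37 m/s


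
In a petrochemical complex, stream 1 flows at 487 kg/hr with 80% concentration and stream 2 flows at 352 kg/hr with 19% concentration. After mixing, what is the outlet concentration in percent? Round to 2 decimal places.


Mass balance on solute: F1*x1 + F2*x2 = F3*x3
F3 = F1 + F2 = 487 + 352 = 839 kg/hr
x3 = (F1*x1 + F2*x2)/F3
x3 = (487*0.8 + 352*0.19) / 839
x3 = 54.41%


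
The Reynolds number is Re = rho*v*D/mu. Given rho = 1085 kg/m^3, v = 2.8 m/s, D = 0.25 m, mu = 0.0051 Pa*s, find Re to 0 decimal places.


Re = rho * v * D / mu
Re = 1085 * 2.8 * 0.25 / 0.0051
Re = 759.5 / 0.0051
Re = 148922


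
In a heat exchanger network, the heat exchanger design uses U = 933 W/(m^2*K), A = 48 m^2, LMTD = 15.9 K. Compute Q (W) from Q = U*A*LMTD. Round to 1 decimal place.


Q = U * A * LMTD
Q = 933 * 48 * 15.9
Q = 712065.6 W


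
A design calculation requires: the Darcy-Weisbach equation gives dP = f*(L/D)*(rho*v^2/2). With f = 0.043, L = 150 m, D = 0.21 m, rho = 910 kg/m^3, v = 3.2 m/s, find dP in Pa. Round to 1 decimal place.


dP = f * (L/D) * (rho*v^2/2)
dP = 0.043 * (150/0.21) * (910*3.2^2/2)
L/D = 714.28571429
rho*v^2/2 = 910*10.24/2 = 4659.2
dP = 0.043 * 714.28571429 * 4659.2
dP = 143104.0 Pa


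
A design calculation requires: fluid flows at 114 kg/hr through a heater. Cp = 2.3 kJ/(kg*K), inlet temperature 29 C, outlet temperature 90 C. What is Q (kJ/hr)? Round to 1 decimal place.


Q = m_dot * Cp * (T2 - T1)
Q = 114 * 2.3 * (90 - 29)
Q = 114 * 2.3 * 61
Q = 15994.2 kJ/hr


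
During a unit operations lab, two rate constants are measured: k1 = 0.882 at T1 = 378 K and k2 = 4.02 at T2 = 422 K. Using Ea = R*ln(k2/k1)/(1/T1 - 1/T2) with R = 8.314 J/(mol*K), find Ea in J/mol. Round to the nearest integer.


Ea = R * ln(k2/k1) / (1/T1 - 1/T2)
ln(k2/k1) = ln(4.02/0.882) = 1.5168451
1/T1 - 1/T2 = 1/378 - 1/422 = 0.000275834399
Ea = 8.314 * 1.5168451 / 0.000275834399
Ea = 45720 J/mol


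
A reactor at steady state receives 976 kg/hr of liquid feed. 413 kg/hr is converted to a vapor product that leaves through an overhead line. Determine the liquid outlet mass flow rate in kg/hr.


Steady-state mass balance on the main outlet: F_out = F_in - F_removed
F_out = 976 - 413
F_out = 563 kg/hr


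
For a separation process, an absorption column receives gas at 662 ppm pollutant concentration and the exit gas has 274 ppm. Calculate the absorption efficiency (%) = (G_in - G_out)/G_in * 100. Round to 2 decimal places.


Efficiency = (G_in - G_out) / G_in * 100%
Efficiency = (662 - 274) / 662 * 100
Efficiency = 388 / 662 * 100
Efficiency = 58.61%


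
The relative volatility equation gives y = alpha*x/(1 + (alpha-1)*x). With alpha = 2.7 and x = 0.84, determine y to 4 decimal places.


y = alpha*x / (1 + (alpha-1)*x)
y = 2.7*0.84 / (1 + (2.7-1)*0.84)
y = 2.268 / (1 + 1.428)
y = 2.268 / 2.428
y = 0.9341


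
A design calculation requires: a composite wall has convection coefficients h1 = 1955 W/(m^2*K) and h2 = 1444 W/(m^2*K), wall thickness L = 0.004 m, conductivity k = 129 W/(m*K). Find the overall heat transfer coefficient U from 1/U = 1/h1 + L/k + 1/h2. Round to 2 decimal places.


1/U = 1/h1 + L/k + 1/h2
1/U = 1/1955 + 0.004/129 + 1/1444
1/U = 0.000511509 + 3.10078e-05 + 0.0006925208
1/U = 0.0012350376
U = 809.69 W/(m^2*K)


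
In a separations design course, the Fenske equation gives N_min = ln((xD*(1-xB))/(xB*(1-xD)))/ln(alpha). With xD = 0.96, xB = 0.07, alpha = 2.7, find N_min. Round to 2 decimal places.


N_min = ln((xD*(1-xB))/(xB*(1-xD))) / ln(alpha)
Numerator inside ln: 0.8928 / 0.0028 = 318.857143
ln(318.857143) = 5.764743
ln(alpha) = ln(2.7) = 0.993252
N_min = 5.764743 / 0.993252 = 5.80


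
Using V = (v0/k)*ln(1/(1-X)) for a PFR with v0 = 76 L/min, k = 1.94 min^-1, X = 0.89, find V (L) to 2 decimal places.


V = (v0/k) * ln(1/(1-X))
V = (76/1.94) * ln(1/(1-0.89))
V = 39.175258 * ln(9.090909)
V = 39.175258 * 2.207275
V = 86.47 L


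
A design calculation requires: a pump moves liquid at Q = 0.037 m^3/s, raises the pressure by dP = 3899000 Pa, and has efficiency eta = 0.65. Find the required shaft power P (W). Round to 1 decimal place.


P = Q * dP / eta
P = 0.037 * 3899000 / 0.65
P = 144263.0 / 0.65
P = 221943.1 W


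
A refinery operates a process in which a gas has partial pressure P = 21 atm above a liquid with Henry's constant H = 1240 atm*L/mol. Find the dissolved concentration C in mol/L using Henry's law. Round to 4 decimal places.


C = P / H
C = 21 / 1240
C = 0.0169 mol/L


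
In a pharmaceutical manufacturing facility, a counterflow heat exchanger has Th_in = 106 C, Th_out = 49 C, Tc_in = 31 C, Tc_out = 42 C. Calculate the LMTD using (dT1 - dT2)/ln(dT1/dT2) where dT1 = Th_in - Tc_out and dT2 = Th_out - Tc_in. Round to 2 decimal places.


dT1 = Th_in - Tc_out = 106 - 42 = 64
dT2 = Th_out - Tc_in = 49 - 31 = 18
LMTD = (dT1 - dT2) / ln(dT1/dT2)
LMTD = (64 - 18) / ln(64/18)
LMTD = 36.26 K


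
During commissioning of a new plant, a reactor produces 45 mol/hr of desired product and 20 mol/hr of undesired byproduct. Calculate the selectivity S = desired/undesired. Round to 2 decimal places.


S = desired product rate / undesired product rate
S = 45 / 20
S = 2.25


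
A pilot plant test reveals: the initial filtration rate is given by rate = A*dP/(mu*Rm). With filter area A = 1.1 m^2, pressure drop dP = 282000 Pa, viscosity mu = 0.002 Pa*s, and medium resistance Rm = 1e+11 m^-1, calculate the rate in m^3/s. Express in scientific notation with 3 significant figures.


rate = A * dP / (mu * Rm)
rate = 1.1 * 282000 / (0.002 * 1e+11)
rate = 310200.0 / 2.000e+08
rate = 1.55e-03 m^3/s


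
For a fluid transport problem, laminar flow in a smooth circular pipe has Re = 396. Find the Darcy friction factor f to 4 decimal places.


f = 64 / Re
f = 64 / 396
f = 0.1616


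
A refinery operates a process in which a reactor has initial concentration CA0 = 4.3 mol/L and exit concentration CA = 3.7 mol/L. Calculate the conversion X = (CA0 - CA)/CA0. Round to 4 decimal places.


X = (CA0 - CA) / CA0
X = (4.3 - 3.7) / 4.3
X = 0.6 / 4.3
X = 0.1395
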